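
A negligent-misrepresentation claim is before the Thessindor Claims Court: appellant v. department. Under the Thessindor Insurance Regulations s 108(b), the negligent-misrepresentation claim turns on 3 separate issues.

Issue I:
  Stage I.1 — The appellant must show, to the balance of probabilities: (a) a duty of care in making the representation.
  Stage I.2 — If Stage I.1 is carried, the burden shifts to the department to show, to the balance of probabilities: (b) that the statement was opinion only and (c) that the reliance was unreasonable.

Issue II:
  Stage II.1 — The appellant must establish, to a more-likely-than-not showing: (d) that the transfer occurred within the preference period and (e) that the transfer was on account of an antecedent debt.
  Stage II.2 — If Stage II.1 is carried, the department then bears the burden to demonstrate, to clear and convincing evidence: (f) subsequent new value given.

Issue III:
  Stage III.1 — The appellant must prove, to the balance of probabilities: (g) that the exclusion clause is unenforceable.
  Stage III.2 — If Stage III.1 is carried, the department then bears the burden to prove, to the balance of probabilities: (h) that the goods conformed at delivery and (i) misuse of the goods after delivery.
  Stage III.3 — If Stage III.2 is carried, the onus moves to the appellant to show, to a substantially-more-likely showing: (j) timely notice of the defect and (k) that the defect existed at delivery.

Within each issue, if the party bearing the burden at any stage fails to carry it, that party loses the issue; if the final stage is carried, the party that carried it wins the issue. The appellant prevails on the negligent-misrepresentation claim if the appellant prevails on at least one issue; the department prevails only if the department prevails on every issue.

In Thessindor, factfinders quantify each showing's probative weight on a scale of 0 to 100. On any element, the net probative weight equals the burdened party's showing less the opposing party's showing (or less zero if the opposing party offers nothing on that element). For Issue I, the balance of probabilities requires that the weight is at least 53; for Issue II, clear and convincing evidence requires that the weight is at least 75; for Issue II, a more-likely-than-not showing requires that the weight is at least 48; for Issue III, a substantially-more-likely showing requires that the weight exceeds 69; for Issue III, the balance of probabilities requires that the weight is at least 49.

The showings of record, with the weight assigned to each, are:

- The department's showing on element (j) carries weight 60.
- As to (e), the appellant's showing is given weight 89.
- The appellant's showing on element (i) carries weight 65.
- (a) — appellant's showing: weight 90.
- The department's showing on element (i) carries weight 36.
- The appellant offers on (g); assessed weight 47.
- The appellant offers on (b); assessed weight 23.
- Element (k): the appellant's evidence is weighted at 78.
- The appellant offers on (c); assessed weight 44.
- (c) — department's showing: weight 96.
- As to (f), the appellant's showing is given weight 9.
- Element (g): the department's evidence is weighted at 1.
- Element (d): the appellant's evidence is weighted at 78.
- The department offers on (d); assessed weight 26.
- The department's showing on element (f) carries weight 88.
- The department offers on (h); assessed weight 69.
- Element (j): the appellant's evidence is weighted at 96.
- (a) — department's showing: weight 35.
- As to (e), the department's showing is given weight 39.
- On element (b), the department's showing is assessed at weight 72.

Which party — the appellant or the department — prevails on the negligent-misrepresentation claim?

appellant

— Issue I —
Stage I.1 — burden on appellant; standard: the balance of probabilities (weight is at least 53).
    (a): 90 − 35 = 55 ≥ 53 [met]
  All elements met. The burden passes to the department.
Stage I.2 — burden on department; standard: the balance of probabilities (weight is at least 53).
    (b): 72 − 23 = 49 < 53 [not met]
    (c): 96 − 44 = 52 < 53 [not met]
  Stage I.2 not carried; the department fails its burden.
The analysis ends at Stage I.2; the appellant prevails on this issue.
— Issue II —
At Stage II.1 the appellant must meet a more-likely-than-not showing (weight is at least 48): on (d) the weight is 78 less the opposing 26 gives net 52, ≥ 48, so (d) meets the standard; on (e) the weight is 89 less the opposing 39 gives net 50, which does reach 48, so (e) meets the standard.
  All elements met. The burden passes to the department.
At Stage II.2 the department must meet clear and convincing evidence (weight is at least 75): on (f) the weight is 88 less the opposing 9 gives net 79, ≥ 75, so (f) meets the standard.
  Stage II.2 carried; the final stage is satisfied.
All stages carried — the department prevails on this issue.
— Issue III —
Stage III.1 (appellant, the balance of probabilities, weight is at least 49): (g) net 47−1=46 < 49 — fails.
  Not every element is met, so the appellant fails to carry Stage III.1.
The analysis ends at Stage III.1; the department prevails on this issue.
Per-issue: Issue I → appellant; Issue II → department; Issue III → department. The appellant must prevail on at least one issue; overall, the appellant prevails.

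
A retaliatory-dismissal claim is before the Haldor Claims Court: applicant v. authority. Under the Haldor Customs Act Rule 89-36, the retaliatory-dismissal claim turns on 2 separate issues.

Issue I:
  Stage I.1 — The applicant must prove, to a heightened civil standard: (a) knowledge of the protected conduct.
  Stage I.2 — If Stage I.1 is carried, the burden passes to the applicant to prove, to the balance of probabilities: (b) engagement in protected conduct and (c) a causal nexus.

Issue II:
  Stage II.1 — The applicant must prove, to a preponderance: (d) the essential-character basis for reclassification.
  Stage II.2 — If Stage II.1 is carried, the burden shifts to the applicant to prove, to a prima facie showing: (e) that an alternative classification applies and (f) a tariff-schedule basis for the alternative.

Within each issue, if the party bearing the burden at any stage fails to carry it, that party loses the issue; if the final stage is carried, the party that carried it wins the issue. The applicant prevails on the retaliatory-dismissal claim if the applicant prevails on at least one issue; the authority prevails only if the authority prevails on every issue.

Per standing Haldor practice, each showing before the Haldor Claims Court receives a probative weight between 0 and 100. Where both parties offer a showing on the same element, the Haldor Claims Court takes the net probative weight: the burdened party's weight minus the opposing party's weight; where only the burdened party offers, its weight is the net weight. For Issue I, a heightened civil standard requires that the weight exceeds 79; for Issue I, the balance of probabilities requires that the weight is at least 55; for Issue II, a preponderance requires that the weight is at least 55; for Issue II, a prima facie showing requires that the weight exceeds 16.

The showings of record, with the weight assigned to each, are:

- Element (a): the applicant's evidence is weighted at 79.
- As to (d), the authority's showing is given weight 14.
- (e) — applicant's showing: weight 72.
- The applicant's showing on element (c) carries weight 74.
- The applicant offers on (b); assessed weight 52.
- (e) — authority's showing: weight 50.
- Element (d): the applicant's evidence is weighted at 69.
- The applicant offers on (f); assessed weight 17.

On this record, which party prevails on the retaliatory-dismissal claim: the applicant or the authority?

— Issue I —
Stage I.1 (applicant, a heightened civil standard, weight exceeds 79): (a) 79 ≤ 79 — fails.
  Stage I.1 not carried; the applicant fails its burden.
The analysis ends at Stage I.1; the authority prevails on this issue.
— Issue II —
Stage II.1 (applicant, a preponderance, weight is at least 55): (d) net 69−14=55 ≥ 55 — meets.
  Stage II.1 is satisfied; the applicant continues to bear the burden.
Stage II.2 (applicant, a prima facie showing, weight exceeds 16): (e) net 72−50=22 > 16 — meets; (f) 17 > 16 — meets.
  All elements met at the final stage.
Every stage carried; the applicant prevails on this issue.
Per-issue: Issue I → authority; Issue II → applicant. The applicant must prevail on at least one issue; overall, the applicant prevails.

applicant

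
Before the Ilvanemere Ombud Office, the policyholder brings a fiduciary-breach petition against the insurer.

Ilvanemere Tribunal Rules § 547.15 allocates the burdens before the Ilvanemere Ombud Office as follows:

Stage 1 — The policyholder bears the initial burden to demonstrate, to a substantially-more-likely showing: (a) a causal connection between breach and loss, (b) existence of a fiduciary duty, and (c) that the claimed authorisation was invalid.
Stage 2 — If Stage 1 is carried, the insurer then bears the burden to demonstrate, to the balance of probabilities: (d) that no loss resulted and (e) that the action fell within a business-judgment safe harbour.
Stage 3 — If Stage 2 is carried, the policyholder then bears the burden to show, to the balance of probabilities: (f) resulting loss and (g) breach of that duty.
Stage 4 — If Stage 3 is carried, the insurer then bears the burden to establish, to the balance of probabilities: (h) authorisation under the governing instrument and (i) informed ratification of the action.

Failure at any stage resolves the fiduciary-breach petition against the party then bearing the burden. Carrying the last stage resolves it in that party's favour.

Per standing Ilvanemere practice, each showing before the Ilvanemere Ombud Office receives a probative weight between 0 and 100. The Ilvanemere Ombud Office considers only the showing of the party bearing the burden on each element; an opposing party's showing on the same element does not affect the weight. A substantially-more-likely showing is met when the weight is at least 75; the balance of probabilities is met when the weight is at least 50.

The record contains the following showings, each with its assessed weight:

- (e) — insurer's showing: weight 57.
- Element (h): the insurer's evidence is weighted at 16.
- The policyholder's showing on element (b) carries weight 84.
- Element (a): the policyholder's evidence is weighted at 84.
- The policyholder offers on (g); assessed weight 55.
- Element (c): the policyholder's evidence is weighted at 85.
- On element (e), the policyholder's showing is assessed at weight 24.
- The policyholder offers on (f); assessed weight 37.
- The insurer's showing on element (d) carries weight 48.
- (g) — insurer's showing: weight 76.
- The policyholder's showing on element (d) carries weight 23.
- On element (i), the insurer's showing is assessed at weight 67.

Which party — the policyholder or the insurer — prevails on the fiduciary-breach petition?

At Stage 1 the policyholder must meet a substantially-more-likely showing (weight is at least 75): on (a) the weight is 84, ≥ 75, so (a) meets the standard; on (b) the weight is 84, which does reach 75, so (b) meets the standard; on (c) the weight is 85, ≥ 75, so (c) meets the standard.
  All elements met. The burden passes to the insurer.
At Stage 2 the insurer must meet the balance of probabilities (weight is at least 50): on (d) the weight is 48 (the policyholder's 23 is given no effect), which does not reach 50, so (d) does not meet the standard; on (e) the weight is 57 (the policyholder's 24 is given no effect), which does reach 50, so (e) meets the standard.
  The insurer does not carry Stage 2.
The analysis ends at Stage 2; the policyholder prevails.

policyholder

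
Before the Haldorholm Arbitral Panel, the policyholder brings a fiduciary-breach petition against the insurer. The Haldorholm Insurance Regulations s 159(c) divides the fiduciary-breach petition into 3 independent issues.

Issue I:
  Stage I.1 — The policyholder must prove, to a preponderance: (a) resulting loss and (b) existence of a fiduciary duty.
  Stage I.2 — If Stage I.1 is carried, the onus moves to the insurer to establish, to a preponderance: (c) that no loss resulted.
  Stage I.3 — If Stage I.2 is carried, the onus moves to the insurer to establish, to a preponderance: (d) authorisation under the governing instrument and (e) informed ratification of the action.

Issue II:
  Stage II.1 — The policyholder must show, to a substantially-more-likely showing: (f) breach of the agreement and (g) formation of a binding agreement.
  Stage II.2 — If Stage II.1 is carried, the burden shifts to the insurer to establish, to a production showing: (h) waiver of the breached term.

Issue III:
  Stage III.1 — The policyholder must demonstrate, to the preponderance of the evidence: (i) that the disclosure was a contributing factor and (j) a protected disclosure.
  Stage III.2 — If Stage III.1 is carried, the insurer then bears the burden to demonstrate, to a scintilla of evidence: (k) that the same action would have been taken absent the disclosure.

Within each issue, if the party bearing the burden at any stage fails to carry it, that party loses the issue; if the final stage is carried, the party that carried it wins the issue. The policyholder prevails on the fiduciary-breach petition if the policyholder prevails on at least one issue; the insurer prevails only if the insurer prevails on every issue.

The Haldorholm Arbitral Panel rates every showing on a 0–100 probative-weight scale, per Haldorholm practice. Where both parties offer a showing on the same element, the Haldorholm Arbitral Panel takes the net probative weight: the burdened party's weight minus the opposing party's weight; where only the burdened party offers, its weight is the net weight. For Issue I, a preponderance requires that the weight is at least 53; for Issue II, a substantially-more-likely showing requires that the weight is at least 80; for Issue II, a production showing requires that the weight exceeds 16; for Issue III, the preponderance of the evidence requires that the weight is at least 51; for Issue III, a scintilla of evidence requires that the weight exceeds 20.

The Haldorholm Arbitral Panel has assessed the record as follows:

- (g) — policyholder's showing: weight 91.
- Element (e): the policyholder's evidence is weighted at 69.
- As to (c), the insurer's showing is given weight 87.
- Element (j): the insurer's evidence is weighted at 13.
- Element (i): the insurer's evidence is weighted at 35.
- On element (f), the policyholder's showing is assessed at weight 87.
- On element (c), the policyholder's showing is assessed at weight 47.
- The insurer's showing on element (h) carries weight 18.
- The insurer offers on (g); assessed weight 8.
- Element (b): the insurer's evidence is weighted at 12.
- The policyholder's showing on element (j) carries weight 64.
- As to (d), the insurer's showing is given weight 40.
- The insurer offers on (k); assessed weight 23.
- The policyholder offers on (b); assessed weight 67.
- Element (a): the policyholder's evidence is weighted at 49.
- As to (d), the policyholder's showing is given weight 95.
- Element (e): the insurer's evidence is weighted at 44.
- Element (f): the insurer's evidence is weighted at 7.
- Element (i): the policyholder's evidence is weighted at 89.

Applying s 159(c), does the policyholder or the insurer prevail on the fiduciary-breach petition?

— Issue I —
Stage I.1 — burden on policyholder; standard: a preponderance (weight is at least 53).
    (a): 49 < 53 [not met]
    (b): 67 − 12 = 55 ≥ 53 [met]
  The policyholder does not carry Stage I.1.
The analysis ends at Stage I.1; the insurer prevails on this issue.
— Issue II —
At Stage II.1 the policyholder must meet a substantially-more-likely showing (weight is at least 80): on (f) the weight is 87 less the opposing 7 gives net 80, ≥ 80, so (f) meets the standard; on (g) the weight is 91 less the opposing 8 gives net 83, which does reach 80, so (g) meets the standard.
  The policyholder carries Stage II.1; the insurer now bears the burden.
At Stage II.2 the insurer must meet a production showing (weight exceeds 16): on (h) the weight is 18, > 16, so (h) meets the standard.
  The insurer carries the last stage.
All stages carried — the insurer prevails on this issue.
— Issue III —
Stage III.1 (policyholder, the preponderance of the evidence, weight is at least 51): (i) net 89−35=54 ≥ 51 — meets; (j) net 64−13=51 ≥ 51 — meets.
  Stage III.1 carried; the burden shifts to the insurer.
Stage III.2 (insurer, a scintilla of evidence, weight exceeds 20): (k) 23 > 20 — meets.
  Stage III.2 carried; the final stage is satisfied.
All stages carried — the insurer prevails on this issue.
Per-issue: Issue I → insurer; Issue II → insurer; Issue III → insurer. The policyholder must prevail on at least one issue; overall, the insurer prevails.

insurer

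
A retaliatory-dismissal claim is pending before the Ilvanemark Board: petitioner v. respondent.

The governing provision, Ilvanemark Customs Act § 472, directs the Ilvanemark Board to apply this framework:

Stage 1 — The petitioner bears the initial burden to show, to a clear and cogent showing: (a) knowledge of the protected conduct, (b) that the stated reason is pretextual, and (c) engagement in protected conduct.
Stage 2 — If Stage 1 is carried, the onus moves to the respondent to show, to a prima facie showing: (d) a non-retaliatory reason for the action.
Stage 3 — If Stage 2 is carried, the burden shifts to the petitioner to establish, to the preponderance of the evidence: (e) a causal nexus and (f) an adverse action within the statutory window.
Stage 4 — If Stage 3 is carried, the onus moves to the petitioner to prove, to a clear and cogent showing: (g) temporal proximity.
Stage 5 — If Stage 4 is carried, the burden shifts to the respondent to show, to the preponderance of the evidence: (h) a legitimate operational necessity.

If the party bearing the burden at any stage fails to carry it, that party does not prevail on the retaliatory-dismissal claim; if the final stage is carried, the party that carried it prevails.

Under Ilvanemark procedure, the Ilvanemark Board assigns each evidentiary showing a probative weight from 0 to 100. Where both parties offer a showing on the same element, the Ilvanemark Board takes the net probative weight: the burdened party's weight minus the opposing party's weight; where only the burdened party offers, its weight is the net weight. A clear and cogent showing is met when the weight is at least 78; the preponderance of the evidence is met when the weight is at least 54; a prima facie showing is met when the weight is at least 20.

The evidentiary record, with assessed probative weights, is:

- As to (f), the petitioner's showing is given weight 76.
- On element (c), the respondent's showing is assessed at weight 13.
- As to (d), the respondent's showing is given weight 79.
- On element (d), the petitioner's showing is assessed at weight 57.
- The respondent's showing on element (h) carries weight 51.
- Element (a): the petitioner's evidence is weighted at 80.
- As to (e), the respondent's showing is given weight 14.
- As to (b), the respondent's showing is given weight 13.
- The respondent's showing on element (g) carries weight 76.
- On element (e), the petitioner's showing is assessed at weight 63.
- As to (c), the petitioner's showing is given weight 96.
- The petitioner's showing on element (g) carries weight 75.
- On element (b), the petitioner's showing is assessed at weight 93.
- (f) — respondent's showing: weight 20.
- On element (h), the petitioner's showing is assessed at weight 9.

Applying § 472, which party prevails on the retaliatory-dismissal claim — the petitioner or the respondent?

respondent

At Stage 1 the petitioner must meet a clear and cogent showing (weight is at least 78): on (a) the weight is 80, which does reach 78, so (a) meets the standard; on (b) the weight is 93 less the opposing 13 gives net 80, ≥ 78, so (b) meets the standard; on (c) the weight is 96 less the opposing 13 gives net 83, which does reach 78, so (c) meets the standard.
  The petitioner carries Stage 1; the respondent now bears the burden.
At Stage 2 the respondent must meet a prima facie showing (weight is at least 20): on (d) the weight is 79 less the opposing 57 gives net 22, ≥ 20, so (d) meets the standard.
  Stage 2 is satisfied; the onus moves to the petitioner.
At Stage 3 the petitioner must meet the preponderance of the evidence (weight is at least 54): on (e) the weight is 63 less the opposing 14 gives net 49, which does not reach 54, so (e) does not meet the standard; on (f) the weight is 76 less the opposing 20 gives net 56, ≥ 54, so (f) meets the standard.
  The petitioner does not carry Stage 3.
So the respondent prevails.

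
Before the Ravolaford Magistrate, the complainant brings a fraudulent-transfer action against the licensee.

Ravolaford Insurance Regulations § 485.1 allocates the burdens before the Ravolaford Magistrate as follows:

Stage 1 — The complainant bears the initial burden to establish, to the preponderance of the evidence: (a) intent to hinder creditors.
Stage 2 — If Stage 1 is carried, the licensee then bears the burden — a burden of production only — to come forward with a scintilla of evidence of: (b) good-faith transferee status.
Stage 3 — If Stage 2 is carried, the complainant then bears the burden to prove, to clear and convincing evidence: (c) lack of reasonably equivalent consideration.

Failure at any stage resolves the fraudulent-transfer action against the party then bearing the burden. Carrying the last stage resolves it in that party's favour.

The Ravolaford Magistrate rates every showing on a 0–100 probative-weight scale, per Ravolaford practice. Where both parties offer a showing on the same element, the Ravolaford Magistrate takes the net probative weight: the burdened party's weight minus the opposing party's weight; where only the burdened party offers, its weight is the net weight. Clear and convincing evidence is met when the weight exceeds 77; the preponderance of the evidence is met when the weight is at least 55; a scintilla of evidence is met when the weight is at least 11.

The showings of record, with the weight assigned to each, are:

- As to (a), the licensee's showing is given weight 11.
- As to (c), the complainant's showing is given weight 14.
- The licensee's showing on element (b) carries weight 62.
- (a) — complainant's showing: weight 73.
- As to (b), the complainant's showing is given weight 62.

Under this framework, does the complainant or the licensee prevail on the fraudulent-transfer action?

Stage 1 — burden on complainant; standard: the preponderance of the evidence (weight is at least 55).
    (a): 73 − 11 = 62 ≥ 55 [met]
  Stage 1 is satisfied; the onus moves to the licensee.
Stage 2 — burden on licensee; standard: a scintilla of evidence (weight is at least 11).
    (b): 62 − 62 = 0 < 11 [not met]
  Not every element is met, so the licensee fails to carry Stage 2.
So the complainant prevails.

complainant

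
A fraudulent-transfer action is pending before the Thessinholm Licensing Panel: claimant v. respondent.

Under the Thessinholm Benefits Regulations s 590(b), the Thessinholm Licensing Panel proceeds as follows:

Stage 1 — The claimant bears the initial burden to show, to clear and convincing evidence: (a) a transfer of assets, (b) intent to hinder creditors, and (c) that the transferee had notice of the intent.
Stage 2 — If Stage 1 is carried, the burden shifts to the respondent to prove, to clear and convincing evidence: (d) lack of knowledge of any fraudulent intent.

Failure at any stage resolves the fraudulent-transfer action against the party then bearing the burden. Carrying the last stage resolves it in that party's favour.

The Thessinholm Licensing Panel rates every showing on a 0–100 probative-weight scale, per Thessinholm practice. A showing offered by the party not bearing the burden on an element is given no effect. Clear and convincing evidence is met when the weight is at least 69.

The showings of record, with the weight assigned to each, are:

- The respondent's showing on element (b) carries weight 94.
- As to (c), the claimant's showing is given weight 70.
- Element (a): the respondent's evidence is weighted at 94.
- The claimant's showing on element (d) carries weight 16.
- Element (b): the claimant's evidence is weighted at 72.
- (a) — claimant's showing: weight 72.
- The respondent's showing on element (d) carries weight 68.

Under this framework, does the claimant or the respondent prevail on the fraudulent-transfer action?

Stage 1 (claimant, clear and convincing evidence, weight is at least 69): (a) 72 (respondent's 94 disregarded) ≥ 69 — meets; (b) 72 (respondent's 94 disregarded) ≥ 69 — meets; (c) 70 ≥ 69 — meets.
  The claimant carries Stage 1; the respondent now bears the burden.
Stage 2 (respondent, clear and convincing evidence, weight is at least 69): (d) 68 (claimant's 16 disregarded) < 69 — fails.
  Stage 2 not carried; the respondent fails its burden.
The analysis ends at Stage 2; the claimant prevails.

claimant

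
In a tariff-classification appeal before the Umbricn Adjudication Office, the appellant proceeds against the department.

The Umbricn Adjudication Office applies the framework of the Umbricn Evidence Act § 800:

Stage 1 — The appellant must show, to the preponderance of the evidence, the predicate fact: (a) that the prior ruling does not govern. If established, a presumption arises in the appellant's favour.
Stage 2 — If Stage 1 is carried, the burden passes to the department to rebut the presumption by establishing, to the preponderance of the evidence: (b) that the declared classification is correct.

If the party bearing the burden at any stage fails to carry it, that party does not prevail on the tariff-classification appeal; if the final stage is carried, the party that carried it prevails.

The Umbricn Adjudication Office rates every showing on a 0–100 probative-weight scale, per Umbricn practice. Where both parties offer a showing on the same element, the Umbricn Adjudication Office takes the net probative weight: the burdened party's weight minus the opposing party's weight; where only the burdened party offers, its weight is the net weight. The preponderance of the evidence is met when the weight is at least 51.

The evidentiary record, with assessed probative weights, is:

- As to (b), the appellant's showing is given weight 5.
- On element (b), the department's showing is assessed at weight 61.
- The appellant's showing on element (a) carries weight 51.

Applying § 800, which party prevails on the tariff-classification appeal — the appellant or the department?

Stage 1 (appellant, the preponderance of the evidence, weight is at least 51): (a) 51 ≥ 51 — meets.
  Stage 1 carried; the burden shifts to the department.
Stage 2 (department, the preponderance of the evidence, weight is at least 51): (b) net 61−5=56 ≥ 51 — meets.
  All elements met at the final stage.
All stages carried — the department prevails.

department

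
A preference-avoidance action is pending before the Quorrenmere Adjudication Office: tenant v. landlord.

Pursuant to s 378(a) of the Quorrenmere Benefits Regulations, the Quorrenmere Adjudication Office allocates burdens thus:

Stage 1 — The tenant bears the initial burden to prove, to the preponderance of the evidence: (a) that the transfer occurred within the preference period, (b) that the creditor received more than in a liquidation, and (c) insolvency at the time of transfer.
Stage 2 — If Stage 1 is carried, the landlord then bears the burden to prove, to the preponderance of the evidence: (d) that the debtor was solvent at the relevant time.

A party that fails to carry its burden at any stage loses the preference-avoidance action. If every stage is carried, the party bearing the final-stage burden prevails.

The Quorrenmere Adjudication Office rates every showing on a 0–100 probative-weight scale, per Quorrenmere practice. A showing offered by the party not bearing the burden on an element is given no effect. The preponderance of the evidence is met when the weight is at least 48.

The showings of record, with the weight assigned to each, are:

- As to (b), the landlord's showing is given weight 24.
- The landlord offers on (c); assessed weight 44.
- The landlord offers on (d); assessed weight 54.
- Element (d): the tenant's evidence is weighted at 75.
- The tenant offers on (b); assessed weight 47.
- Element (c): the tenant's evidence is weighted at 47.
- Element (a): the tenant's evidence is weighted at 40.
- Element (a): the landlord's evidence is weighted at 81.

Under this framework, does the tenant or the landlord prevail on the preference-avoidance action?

Stage 1 (tenant, the preponderance of the evidence, weight is at least 48): (a) 40 (landlord's 81 disregarded) < 48 — fails; (b) 47 (landlord's 24 disregarded) < 48 — fails; (c) 47 (landlord's 44 disregarded) < 48 — fails.
  Not every element is met, so the tenant fails to carry Stage 1.
The analysis ends at Stage 1; the landlord prevails.

landlord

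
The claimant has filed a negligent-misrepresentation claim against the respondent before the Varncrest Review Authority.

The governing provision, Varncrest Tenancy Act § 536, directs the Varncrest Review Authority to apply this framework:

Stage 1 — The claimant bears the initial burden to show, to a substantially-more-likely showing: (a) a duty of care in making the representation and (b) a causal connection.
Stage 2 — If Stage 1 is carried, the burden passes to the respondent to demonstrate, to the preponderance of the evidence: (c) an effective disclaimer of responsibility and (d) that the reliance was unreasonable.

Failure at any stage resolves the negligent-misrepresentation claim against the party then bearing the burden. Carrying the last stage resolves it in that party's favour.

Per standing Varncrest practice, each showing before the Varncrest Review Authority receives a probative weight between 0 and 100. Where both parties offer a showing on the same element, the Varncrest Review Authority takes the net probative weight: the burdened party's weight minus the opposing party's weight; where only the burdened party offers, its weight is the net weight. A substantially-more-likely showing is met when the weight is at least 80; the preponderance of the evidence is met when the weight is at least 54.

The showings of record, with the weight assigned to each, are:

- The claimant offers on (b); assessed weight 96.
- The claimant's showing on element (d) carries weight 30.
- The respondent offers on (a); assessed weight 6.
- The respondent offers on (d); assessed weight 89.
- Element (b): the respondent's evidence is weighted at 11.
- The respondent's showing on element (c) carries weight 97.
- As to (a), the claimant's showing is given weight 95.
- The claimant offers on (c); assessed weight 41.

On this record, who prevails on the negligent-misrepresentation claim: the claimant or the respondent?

At Stage 1 the claimant must meet a substantially-more-likely showing (weight is at least 80): on (a) the weight is 95 less the opposing 6 gives net 89, ≥ 80, so (a) meets the standard; on (b) the weight is 96 less the opposing 11 gives net 85, ≥ 80, so (b) meets the standard.
  The claimant carries Stage 1; the respondent now bears the burden.
At Stage 2 the respondent must meet the preponderance of the evidence (weight is at least 54): on (c) the weight is 97 less the opposing 41 gives net 56, which does reach 54, so (c) meets the standard; on (d) the weight is 89 less the opposing 30 gives net 59, ≥ 54, so (d) meets the standard.
  Stage 2 carried; the final stage is satisfied.
All stages carried — the respondent prevails.

respondent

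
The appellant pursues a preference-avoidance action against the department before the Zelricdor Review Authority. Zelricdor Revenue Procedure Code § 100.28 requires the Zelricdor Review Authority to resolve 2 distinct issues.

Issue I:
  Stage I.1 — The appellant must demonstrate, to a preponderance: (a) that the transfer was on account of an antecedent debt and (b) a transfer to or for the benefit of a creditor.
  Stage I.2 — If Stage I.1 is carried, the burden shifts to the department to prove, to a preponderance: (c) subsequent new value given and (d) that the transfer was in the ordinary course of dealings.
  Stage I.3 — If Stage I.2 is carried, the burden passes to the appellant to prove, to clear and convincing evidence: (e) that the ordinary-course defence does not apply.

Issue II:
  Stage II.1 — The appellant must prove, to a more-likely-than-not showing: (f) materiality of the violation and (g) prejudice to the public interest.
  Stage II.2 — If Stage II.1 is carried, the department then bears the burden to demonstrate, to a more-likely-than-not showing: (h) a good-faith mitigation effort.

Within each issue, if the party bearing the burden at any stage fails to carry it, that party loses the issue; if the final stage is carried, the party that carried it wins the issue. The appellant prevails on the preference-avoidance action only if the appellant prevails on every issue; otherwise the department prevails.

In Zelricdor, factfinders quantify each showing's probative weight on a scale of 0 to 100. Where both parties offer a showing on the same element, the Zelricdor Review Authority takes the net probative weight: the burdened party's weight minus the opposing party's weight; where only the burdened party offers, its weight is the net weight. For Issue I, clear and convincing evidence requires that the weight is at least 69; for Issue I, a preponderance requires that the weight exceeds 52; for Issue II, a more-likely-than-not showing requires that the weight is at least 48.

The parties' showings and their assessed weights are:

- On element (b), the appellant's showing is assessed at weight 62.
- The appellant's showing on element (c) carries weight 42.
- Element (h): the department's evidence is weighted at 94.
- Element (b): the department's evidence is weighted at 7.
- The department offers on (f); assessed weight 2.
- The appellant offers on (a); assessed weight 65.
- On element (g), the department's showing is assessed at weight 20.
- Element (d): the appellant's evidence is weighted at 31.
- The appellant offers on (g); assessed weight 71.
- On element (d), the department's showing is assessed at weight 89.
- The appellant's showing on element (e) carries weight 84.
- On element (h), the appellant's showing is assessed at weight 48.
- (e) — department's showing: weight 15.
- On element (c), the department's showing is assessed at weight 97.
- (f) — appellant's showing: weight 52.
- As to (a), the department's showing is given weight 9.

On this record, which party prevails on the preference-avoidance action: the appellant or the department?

appellant

— Issue I —
Stage I.1 — burden on appellant; standard: a preponderance (weight exceeds 52).
    (a): 65 − 9 = 56 > 52 [met]
    (b): 62 − 7 = 55 > 52 [met]
  The appellant carries Stage I.1; the department now bears the burden.
Stage I.2 — burden on department; standard: a preponderance (weight exceeds 52).
    (c): 97 − 42 = 55 > 52 [met]
    (d): 89 − 31 = 58 > 52 [met]
  Stage I.2 is satisfied; the onus moves to the appellant.
Stage I.3 — burden on appellant; standard: clear and convincing evidence (weight is at least 69).
    (e): 84 − 15 = 69 ≥ 69 [met]
  All elements met at the final stage.
With every stage satisfied, the appellant prevails on this issue.
— Issue II —
Stage II.1 (appellant, a more-likely-than-not showing, weight is at least 48): (f) net 52−2=50 ≥ 48 — meets; (g) net 71−20=51 ≥ 48 — meets.
  Stage II.1 carried; the burden shifts to the department.
Stage II.2 (department, a more-likely-than-not showing, weight is at least 48): (h) net 94−48=46 < 48 — fails.
  Stage II.2 not carried; the department fails its burden.
The appellant prevails on this issue.
Per-issue: Issue I → appellant; Issue II → appellant. The appellant must prevail on every issue; overall, the appellant prevails.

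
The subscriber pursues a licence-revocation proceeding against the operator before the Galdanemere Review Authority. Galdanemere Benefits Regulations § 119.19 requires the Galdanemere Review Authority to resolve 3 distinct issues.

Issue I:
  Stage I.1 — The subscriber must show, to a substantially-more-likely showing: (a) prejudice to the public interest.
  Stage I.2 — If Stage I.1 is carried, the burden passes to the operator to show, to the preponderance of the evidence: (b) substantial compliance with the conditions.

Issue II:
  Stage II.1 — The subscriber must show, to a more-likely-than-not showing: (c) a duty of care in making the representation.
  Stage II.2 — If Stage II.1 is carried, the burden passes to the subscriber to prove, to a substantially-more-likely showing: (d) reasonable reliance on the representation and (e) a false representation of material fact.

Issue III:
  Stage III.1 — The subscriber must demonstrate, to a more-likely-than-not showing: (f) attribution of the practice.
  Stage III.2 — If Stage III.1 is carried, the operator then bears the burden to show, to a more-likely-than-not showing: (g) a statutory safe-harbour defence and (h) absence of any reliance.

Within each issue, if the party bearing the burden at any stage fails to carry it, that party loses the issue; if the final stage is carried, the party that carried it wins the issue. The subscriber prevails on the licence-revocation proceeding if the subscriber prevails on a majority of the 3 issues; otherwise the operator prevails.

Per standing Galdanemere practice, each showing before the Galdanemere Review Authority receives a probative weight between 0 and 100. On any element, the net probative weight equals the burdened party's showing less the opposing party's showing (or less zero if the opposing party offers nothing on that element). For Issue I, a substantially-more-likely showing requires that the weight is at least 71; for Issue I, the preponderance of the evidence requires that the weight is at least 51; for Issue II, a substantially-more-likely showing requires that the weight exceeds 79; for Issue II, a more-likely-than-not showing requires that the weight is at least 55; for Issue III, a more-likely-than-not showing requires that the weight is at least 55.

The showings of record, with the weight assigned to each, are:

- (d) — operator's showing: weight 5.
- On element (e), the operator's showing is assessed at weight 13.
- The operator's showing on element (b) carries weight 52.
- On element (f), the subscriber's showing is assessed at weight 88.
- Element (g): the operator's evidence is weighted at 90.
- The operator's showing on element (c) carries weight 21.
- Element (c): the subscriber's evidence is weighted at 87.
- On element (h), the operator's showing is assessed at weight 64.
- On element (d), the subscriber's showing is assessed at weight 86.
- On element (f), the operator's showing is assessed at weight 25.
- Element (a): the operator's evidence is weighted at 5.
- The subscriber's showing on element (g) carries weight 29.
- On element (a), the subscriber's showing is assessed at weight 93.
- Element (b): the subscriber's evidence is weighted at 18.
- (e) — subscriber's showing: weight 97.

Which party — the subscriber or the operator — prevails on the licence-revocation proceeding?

subscriber

— Issue I —
Stage I.1 (subscriber, a substantially-more-likely showing, weight is at least 71): (a) net 93−5=88 ≥ 71 — meets.
  Stage I.1 carried; the burden shifts to the operator.
Stage I.2 (operator, the preponderance of the evidence, weight is at least 51): (b) net 52−18=34 < 51 — fails.
  Not every element is met, so the operator fails to carry Stage I.2.
The subscriber prevails on this issue.
— Issue II —
Stage II.1 — burden on subscriber; standard: a more-likely-than-not showing (weight is at least 55).
    (c): 87 − 21 = 66 ≥ 55 [met]
  Stage II.1 is satisfied; the subscriber continues to bear the burden.
Stage II.2 — burden on subscriber; standard: a substantially-more-likely showing (weight exceeds 79).
    (d): 86 − 5 = 81 > 79 [met]
    (e): 97 − 13 = 84 > 79 [met]
  Stage II.2 carried; the final stage is satisfied.
All stages carried — the subscriber prevails on this issue.
— Issue III —
Stage III.1 — burden on subscriber; standard: a more-likely-than-not showing (weight is at least 55).
    (f): 88 − 25 = 63 ≥ 55 [met]
  Stage III.1 is satisfied; the onus moves to the operator.
Stage III.2 — burden on operator; standard: a more-likely-than-not showing (weight is at least 55).
    (g): 90 − 29 = 61 ≥ 55 [met]
    (h): 64 ≥ 55 [met]
  All elements met at the final stage.
All stages carried — the operator prevails on this issue.
Per-issue: Issue I → subscriber; Issue II → subscriber; Issue III → operator. The subscriber must prevail on a majority of issues; overall, the subscriber prevails.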